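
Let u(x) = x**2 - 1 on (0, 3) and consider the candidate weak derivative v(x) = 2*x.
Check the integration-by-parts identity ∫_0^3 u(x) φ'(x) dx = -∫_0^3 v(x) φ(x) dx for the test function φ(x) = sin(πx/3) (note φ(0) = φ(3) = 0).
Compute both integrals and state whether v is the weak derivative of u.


LHS = -18/π, RHS = -18/π. Yes, v = u' weakly.

u(x) = x**2 - 1, classical derivative u'(x) = 2*x.
φ(x) = sin(πx/3), so φ'(x) = π*cos(π*x/3)/3.
Note φ(0) = φ(3) = 0, so the boundary term u·φ vanishes.
LHS = ∫_0^3 u(x) φ'(x) dx = ∫_0^3 (π*x^2*cos(π*x/3)/3 - π*cos(π*x/3)/3) dx. Term by term:
  ∫_0^3 -π*cos(π*x/3)/3 dx = 0;  ∫_0^3 π*x^2*cos(π*x/3)/3 dx = -18/π.
Sum: 0 − 18/π = -18/π.
So LHS = -18/π.
∫_0^3 v(x) φ(x) dx = ∫_0^3 (2*x*sin(π*x/3)) dx. Term by term:
  ∫_0^3 2*x*sin(π*x/3) dx = 18/π.
So RHS = -∫_0^3 v(x) φ(x) dx = -18/π.
LHS = RHS, so the identity holds for this test φ.
Moreover u is smooth here and v(x) = u'(x) = 2*x pointwise, so the identity holds for every test function. Hence v is the weak derivative of u.


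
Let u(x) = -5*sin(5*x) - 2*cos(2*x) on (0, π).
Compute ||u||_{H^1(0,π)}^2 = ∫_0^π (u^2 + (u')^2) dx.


||u||_{H^1(0,π)}^2 = 1000/21 + 335*π

u'(x) = 4*sin(2*x) - 25*cos(5*x).
Expand u² and (u')² and integrate term by term on (0, π), using: for integers n ≥ 1, ∫_0^π sin²(nx) dx = ∫_0^π cos²(nx) dx = π/2; for n ≠ n', ∫_0^π sin(nx)sin(n'x) dx = ∫_0^π cos(nx)cos(n'x) dx = 0; and by product-to-sum, ∫_0^π sin(nx)cos(n'x) dx = ½∫_0^π [sin((n+n')x) + sin((n−n')x)] dx, which is 0 when n+n' is even and 2n/(n²−n'²) when n+n' is odd (it need not vanish on (0, π)).
  u² squared terms: (-5)²·∫sin(5x)² dx = 25·π/2 = 25*π/2;  (-2)²·∫cos(2x)² dx = 4·π/2 = 2*π.
  u² cross terms: 2·(-5)·(-2)·∫sin(5x)·cos(2x) dx = 20·(10/21) = 200/21.
  So ∫_0^π u² dx = 25*π/2 + 2*π + 200/21 = 200/21 + 29*π/2.
  (u')² squared terms: (-25)²·∫cos(5x)² dx = 625·π/2 = 625*π/2;  (4)²·∫sin(2x)² dx = 16·π/2 = 8*π.
  (u')² cross terms: 2·(-25)·(4)·∫cos(5x)·sin(2x) dx = -200·(-4/21) = 800/21.
  So ∫_0^π (u')² dx = 625*π/2 + 8*π + 800/21 = 800/21 + 641*π/2.
||u||_{H^1}^2 = (200/21 + 29*π/2) + (800/21 + 641*π/2) = 1000/21 + 335*π.


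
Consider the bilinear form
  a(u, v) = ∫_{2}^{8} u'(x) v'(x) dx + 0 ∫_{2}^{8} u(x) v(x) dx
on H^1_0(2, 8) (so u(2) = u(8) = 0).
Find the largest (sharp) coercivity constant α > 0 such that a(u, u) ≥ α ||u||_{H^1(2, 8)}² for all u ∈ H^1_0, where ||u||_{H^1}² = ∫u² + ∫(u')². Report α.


α = π^2/(π^2 + 36)

Coercivity of a(·,·) on H^1_0(2, 8) means a(u, u) ≥ α ||u||_{H^1}² for every u ∈ H^1_0.
The interval has length L = 6, and Poincaré/coercivity depend only on L. Here a(u, u) = ∫(u')² + (0)·∫u².
Here c = 0, so a(u,u) = ∫(u')² alone. The condition a(u,u) ≥ α||u||_{H^1}² reads (1−α)∫(u')² ≥ (α−c)∫u². Any admissible α is ≤ 1 (rapidly oscillating u have ∫u²/∫(u')² → 0), and α = 1 would force 0 ≥ (1−c)∫u², impossible since c < 1; so 1−α > 0. By the sharp Poincaré inequality on H^1_0 of an interval of length L, ∫(u')² ≥ (π/L)²∫u² with equality for the first sine mode sin(π(x−x₀)/L) (x₀ the left endpoint), so the inequality holds for all u iff (1−α)(π/L)² ≥ α − c, i.e. α ≤ ((π/L)² + c)/((π/L)² + 1) = (1 + c(L/π)²)/(1 + (L/π)²). (Direct route, valid since c ≤ 0: Poincaré gives c∫u² ≥ c(L/π)²∫(u')², so a(u,u) ≥ (1 + c(L/π)²)∫(u')², while ||u||_{H^1}² ≤ (1 + (L/π)²)∫(u')²; dividing yields the same α.) With (π/L)² = π^2/36 and c = 0, the largest admissible constant is α = ((π/L)² + c)/((π/L)² + 1).
Simplifying, α = π^2/(π^2 + 36).


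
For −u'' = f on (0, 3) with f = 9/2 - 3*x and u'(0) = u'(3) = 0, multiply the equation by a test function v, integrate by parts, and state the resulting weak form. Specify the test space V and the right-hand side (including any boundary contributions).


V = H^1(0, 3) (no boundary constraint on v; u is determined up to an additive constant); weak form: ∫_0^3 u'v' dx = ∫_0^3 (9/2 - 3*x) v dx for all v ∈ V.

Multiply both sides by a test function v and integrate from 0 to 3:
  ∫_0^3 −u''(x) v(x) dx = ∫_0^3 f(x) v(x) dx.
Integrate the LHS by parts once:
  ∫_0^3 −u'' v dx = −[u'(x) v(x)]_0^3 + ∫_0^3 u'(x) v'(x) dx.
Thus ∫_0^3 u'(x) v'(x) dx = ∫_0^3 f(x) v(x) dx + [u'(x) v(x)]_0^3.
Choose V so that boundary terms are either known or forced to vanish.
u has homogeneous Neumann: u'(0) = u'(3) = 0. So [u' v]_0^3 = 0·v(3) − 0·v(0) = 0 for any v; take V = H^1(0, 3).
Weak formulation: find u (satisfying any essential BC) such that ∫_0^3 u'(x) v'(x) dx = ∫_0^3 f v dx for all v ∈ V (homogeneous Neumann, so boundary terms vanish).
Substituting f(x) = 9/2 - 3*x, the right-hand side is ∫_0^3 (9/2 - 3*x) v dx.
Compatibility check (pure Neumann): taking v ≡ 1 ∈ V gives 0 = ∫_0^3 f dx + (0) − (0), i.e. ∫_0^3 f dx must equal u'(0) − u'(3) = 0. Indeed ∫_0^3 (9/2 - 3*x) dx = 0, so the data are compatible. The solution is then unique only up to an additive constant (fix it e.g. by requiring ∫_0^3 u dx = 0).


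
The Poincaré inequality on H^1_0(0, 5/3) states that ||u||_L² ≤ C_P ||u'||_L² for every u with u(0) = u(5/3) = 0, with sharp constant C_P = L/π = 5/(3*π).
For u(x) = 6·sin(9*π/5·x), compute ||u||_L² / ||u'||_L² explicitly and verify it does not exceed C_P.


||u||_L² / ||u'||_L² = 5/(9*π) < C_P = 5/(3*π).

u(x) = 6·sin(9*π/5·x), so u'(x) = 54*π*cos(9*π*x/5)/5.
Writing u(x) = A·sin(kπx/L) with A = 6 and k = 3, use ∫_0^L sin²(kπx/L) dx = L/2 and ∫_0^L cos²(kπx/L) dx = L/2.
u² = 36·sin²(9*π/5·x) and (u')² = 2916*π^2/25·cos²(9*π/5·x), and each of sin², cos² integrates to L/2 = 5/6 over (0, 5/3).
∫_0^5/3 u² dx = 30, so ||u||_L² = sqrt(30).
∫_0^5/3 (u')² dx = 486*π^2/5, so ||u'||_L² = 9*sqrt(30)*π/5.
Ratio ||u||_L² / ||u'||_L² = 5/(9*π).
Sharp Poincaré constant on H^1_0(0, 5/3) is C_P = L/π = 5/(3*π), achieved by sin(3*π/5·x).
This is the k = 3 harmonic; the ratio L/(kπ) is strictly less than C_P = L/π, consistent with the sharp inequality ||u||_L² ≤ C_P ||u'||_L².


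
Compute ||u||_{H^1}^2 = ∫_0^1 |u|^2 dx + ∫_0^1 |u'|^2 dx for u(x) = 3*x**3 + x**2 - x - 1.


||u||_{H^1}^2 = 717/35

The H^1 norm (squared) on an interval (0, L) is
  ||u||_{H^1}^2 = ∫_0^L u(x)^2 dx + ∫_0^L u'(x)^2 dx.
Compute u'(x) = 9*x**2 + 2*x - 1.
Then u(x)^2 = 9*x**6 + 6*x**5 - 5*x**4 - 8*x**3 - x**2 + 2*x + 1 and u'(x)^2 = 81*x**4 + 36*x**3 - 14*x**2 - 4*x + 1.
Integrate each monomial from 0 to 1 using ∫_0^1 c·x^n dx = c·1^(n+1)/(n+1):
  ∫_0^1 u(x)^2 dx = ∫_0^1 (9*x^6 + 6*x^5 - 5*x^4 - 8*x^3 - x^2 + 2*x + 1) dx. Term by term:
    ∫_0^1 9*x^6 dx = 9/7;  ∫_0^1 6*x^5 dx = 1;  ∫_0^1 -5*x^4 dx = -1;
    ∫_0^1 -8*x^3 dx = -2;  ∫_0^1 -x^2 dx = -1/3;  ∫_0^1 2*x dx = 1;
    ∫_0^1 1 dx = 1.
  Sum: 9/7 + 1 − 1 − 2 − 1/3 + 1 + 1 = 20/21.
  ∫_0^1 u'(x)^2 dx = ∫_0^1 (81*x^4 + 36*x^3 - 14*x^2 - 4*x + 1) dx. Term by term:
    ∫_0^1 81*x^4 dx = 81/5;  ∫_0^1 36*x^3 dx = 9;  ∫_0^1 -14*x^2 dx = -14/3;
    ∫_0^1 -4*x dx = -2;  ∫_0^1 1 dx = 1.
  Sum: 81/5 + 9 − 14/3 − 2 + 1 = 293/15.
Adding: ||u||_{H^1}^2 = 20/21 + 293/15 = 717/35.


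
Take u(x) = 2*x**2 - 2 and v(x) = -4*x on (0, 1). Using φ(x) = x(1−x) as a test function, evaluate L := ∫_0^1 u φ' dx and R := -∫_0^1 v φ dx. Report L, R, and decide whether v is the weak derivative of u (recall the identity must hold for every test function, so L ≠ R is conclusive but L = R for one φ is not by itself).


LHS = -1/3, RHS = 1/3. No, v is not the weak derivative of u.

u(x) = 2*x**2 - 2, classical derivative u'(x) = 4*x.
φ(x) = x(1−x), so φ'(x) = 1 - 2*x.
Note φ(0) = φ(1) = 0, so the boundary term u·φ vanishes.
LHS = ∫_0^1 u(x) φ'(x) dx = ∫_0^1 (-4*x^3 + 2*x^2 + 4*x - 2) dx. Term by term:
  ∫_0^1 -4*x^3 dx = -1;  ∫_0^1 2*x^2 dx = 2/3;  ∫_0^1 4*x dx = 2;
  ∫_0^1 -2 dx = -2.
Sum: -1 + 2/3 + 2 − 2 = -1/3.
So LHS = -1/3.
∫_0^1 v(x) φ(x) dx = ∫_0^1 (4*x^3 - 4*x^2) dx. Term by term:
  ∫_0^1 4*x^3 dx = 1;  ∫_0^1 -4*x^2 dx = -4/3.
Sum: 1 − 4/3 = -1/3.
So RHS = -∫_0^1 v(x) φ(x) dx = 1/3.
LHS − RHS = -2/3 ≠ 0, so the identity fails.
(For a valid weak derivative the identity must hold for EVERY test function, in particular this one. The failure shows v is NOT the weak derivative of u.)
Correct weak derivative would be u'(x) = 4*x.


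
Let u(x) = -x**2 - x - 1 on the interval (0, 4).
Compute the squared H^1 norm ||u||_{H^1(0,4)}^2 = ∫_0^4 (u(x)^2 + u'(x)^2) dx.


||u||_{H^1}^2 = 8072/15

The H^1 norm (squared) on an interval (0, L) is
  ||u||_{H^1}^2 = ∫_0^L u(x)^2 dx + ∫_0^L u'(x)^2 dx.
Compute u'(x) = -2*x - 1.
Then u(x)^2 = x**4 + 2*x**3 + 3*x**2 + 2*x + 1 and u'(x)^2 = 4*x**2 + 4*x + 1.
Integrate each monomial from 0 to 4 using ∫_0^4 c·x^n dx = c·4^(n+1)/(n+1):
  ∫_0^4 u(x)^2 dx = ∫_0^4 (x^4 + 2*x^3 + 3*x^2 + 2*x + 1) dx. Term by term:
    ∫_0^4 x^4 dx = 1024/5;  ∫_0^4 2*x^3 dx = 128;  ∫_0^4 3*x^2 dx = 64;
    ∫_0^4 2*x dx = 16;  ∫_0^4 1 dx = 4.
  Sum: 1024/5 + 128 + 64 + 16 + 4 = 2084/5.
  ∫_0^4 u'(x)^2 dx = ∫_0^4 (4*x^2 + 4*x + 1) dx. Term by term:
    ∫_0^4 4*x^2 dx = 256/3;  ∫_0^4 4*x dx = 32;  ∫_0^4 1 dx = 4.
  Sum: 256/3 + 32 + 4 = 364/3.
Adding: ||u||_{H^1}^2 = 2084/5 + 364/3 = 8072/15.


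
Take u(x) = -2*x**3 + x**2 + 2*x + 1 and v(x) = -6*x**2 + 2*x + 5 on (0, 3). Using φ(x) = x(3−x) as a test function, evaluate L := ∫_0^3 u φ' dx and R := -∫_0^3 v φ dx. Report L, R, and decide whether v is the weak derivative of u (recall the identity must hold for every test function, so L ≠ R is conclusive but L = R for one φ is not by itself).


LHS = 252/5, RHS = 369/10. No, v is not the weak derivative of u.

u(x) = -2*x**3 + x**2 + 2*x + 1, classical derivative u'(x) = -6*x**2 + 2*x + 2.
φ(x) = x(3−x), so φ'(x) = 3 - 2*x.
Note φ(0) = φ(3) = 0, so the boundary term u·φ vanishes.
LHS = ∫_0^3 u(x) φ'(x) dx = ∫_0^3 (4*x^4 - 8*x^3 - x^2 + 4*x + 3) dx. Term by term:
  ∫_0^3 4*x^4 dx = 972/5;  ∫_0^3 -8*x^3 dx = -162;  ∫_0^3 -x^2 dx = -9;
  ∫_0^3 4*x dx = 18;  ∫_0^3 3 dx = 9.
Sum: 972/5 − 162 − 9 + 18 + 9 = 252/5.
So LHS = 252/5.
∫_0^3 v(x) φ(x) dx = ∫_0^3 (6*x^4 - 20*x^3 + x^2 + 15*x) dx. Term by term:
  ∫_0^3 6*x^4 dx = 1458/5;  ∫_0^3 -20*x^3 dx = -405;  ∫_0^3 x^2 dx = 9;
  ∫_0^3 15*x dx = 135/2.
Sum: 1458/5 − 405 + 9 + 135/2 = -369/10.
So RHS = -∫_0^3 v(x) φ(x) dx = 369/10.
LHS − RHS = 27/2 ≠ 0, so the identity fails.
(For a valid weak derivative the identity must hold for EVERY test function, in particular this one. The failure shows v is NOT the weak derivative of u.)
Correct weak derivative would be u'(x) = -6*x**2 + 2*x + 2.


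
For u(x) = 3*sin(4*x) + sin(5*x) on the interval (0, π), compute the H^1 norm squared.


||u||_{H^1(0,π)}^2 = 179*π/2

u'(x) = 12*cos(4*x) + 5*cos(5*x).
Expand u² and (u')² and integrate term by term on (0, π), using: for integers n ≥ 1, ∫_0^π sin²(nx) dx = ∫_0^π cos²(nx) dx = π/2; for n ≠ n', ∫_0^π sin(nx)sin(n'x) dx = ∫_0^π cos(nx)cos(n'x) dx = 0; and by product-to-sum, ∫_0^π sin(nx)cos(n'x) dx = ½∫_0^π [sin((n+n')x) + sin((n−n')x)] dx, which is 0 when n+n' is even and 2n/(n²−n'²) when n+n' is odd (it need not vanish on (0, π)).
  u² squared terms: (3)²·∫sin(4x)² dx = 9·π/2 = 9*π/2;  (1)²·∫sin(5x)² dx = 1·π/2 = π/2.
  u² cross terms: 2·(3)·(1)·∫sin(4x)·sin(5x) dx = 6·(0) = 0.
  So ∫_0^π u² dx = 9*π/2 + π/2 + 0 = 5*π.
  (u')² squared terms: (5)²·∫cos(5x)² dx = 25·π/2 = 25*π/2;  (12)²·∫cos(4x)² dx = 144·π/2 = 72*π.
  (u')² cross terms: 2·(5)·(12)·∫cos(5x)·cos(4x) dx = 120·(0) = 0.
  So ∫_0^π (u')² dx = 25*π/2 + 72*π + 0 = 169*π/2.
||u||_{H^1}^2 = (5*π) + (169*π/2) = 179*π/2.


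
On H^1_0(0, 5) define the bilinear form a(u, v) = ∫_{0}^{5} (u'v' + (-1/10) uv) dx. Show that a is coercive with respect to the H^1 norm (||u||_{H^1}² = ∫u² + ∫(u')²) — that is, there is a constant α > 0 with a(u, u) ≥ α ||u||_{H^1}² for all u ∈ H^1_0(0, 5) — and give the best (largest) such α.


α = (-5/2 + π^2)/(π^2 + 25)

Coercivity of a(·,·) on H^1_0(0, 5) means a(u, u) ≥ α ||u||_{H^1}² for every u ∈ H^1_0.
The interval has length L = 5, and Poincaré/coercivity depend only on L. Here a(u, u) = ∫(u')² + (-1/10)·∫u².
Here c = -1/10 < 0 with |c| < (π/L)² = π^2/25, so coercivity still holds. The condition a(u,u) ≥ α||u||_{H^1}² reads (1−α)∫(u')² ≥ (α−c)∫u². Any admissible α is ≤ 1 (rapidly oscillating u have ∫u²/∫(u')² → 0), and α = 1 would force 0 ≥ (1−c)∫u², impossible since c < 1; so 1−α > 0. By the sharp Poincaré inequality on H^1_0 of an interval of length L, ∫(u')² ≥ (π/L)²∫u² with equality for the first sine mode sin(π(x−x₀)/L) (x₀ the left endpoint), so the inequality holds for all u iff (1−α)(π/L)² ≥ α − c, i.e. α ≤ ((π/L)² + c)/((π/L)² + 1) = (1 + c(L/π)²)/(1 + (L/π)²). (Direct route, valid since c ≤ 0: Poincaré gives c∫u² ≥ c(L/π)²∫(u')², so a(u,u) ≥ (1 + c(L/π)²)∫(u')², while ||u||_{H^1}² ≤ (1 + (L/π)²)∫(u')²; dividing yields the same α.) With (π/L)² = π^2/25 and c = -1/10, the largest admissible constant is α = ((π/L)² + c)/((π/L)² + 1).
Simplifying, α = (-5/2 + π^2)/(π^2 + 25).


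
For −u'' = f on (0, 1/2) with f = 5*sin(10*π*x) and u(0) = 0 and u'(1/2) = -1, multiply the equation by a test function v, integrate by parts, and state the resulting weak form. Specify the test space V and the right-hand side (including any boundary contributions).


V = {v ∈ H^1(0, 1/2) : v(0) = 0} (test functions vanish at x = 0 where u is specified); weak form: ∫_0^1/2 u'v' dx = ∫_0^1/2 (5*sin(10*π*x)) v dx − v(1/2) for all v ∈ V.

Multiply both sides by a test function v and integrate from 0 to 1/2:
  ∫_0^1/2 −u''(x) v(x) dx = ∫_0^1/2 f(x) v(x) dx.
Integrate the LHS by parts once:
  ∫_0^1/2 −u'' v dx = −[u'(x) v(x)]_0^1/2 + ∫_0^1/2 u'(x) v'(x) dx.
Thus ∫_0^1/2 u'(x) v'(x) dx = ∫_0^1/2 f(x) v(x) dx + [u'(x) v(x)]_0^1/2.
Choose V so that boundary terms are either known or forced to vanish.
Mixed BC: u(0) = 0 (Dirichlet) and u'(1/2) = -1 (Neumann). Define V = {v ∈ H^1(0, 1/2) : v(0) = 0}. Then [u' v]_0^1/2 = u'(1/2)·v(1/2) − u'(0)·0 = − v(1/2).
Weak formulation: find u (satisfying any essential BC) such that ∫_0^1/2 u'(x) v'(x) dx = ∫_0^1/2 f v dx − v(1/2) for all v ∈ V (Dirichlet at 0 absorbed into V; Neumann datum at x = 1/2 contributes the boundary term).
Substituting f(x) = 5*sin(10*π*x), the right-hand side is ∫_0^1/2 (5*sin(10*π*x)) v dx − v(1/2).


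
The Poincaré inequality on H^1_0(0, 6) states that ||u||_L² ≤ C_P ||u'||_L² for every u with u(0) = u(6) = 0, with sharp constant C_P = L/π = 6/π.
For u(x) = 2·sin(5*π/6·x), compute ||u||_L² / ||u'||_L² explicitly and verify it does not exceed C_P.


||u||_L² / ||u'||_L² = 6/(5*π) < C_P = 6/π.

u(x) = 2·sin(5*π/6·x), so u'(x) = 5*π*cos(5*π*x/6)/3.
Writing u(x) = A·sin(kπx/L) with A = 2 and k = 5, use ∫_0^L sin²(kπx/L) dx = L/2 and ∫_0^L cos²(kπx/L) dx = L/2.
u² = 4·sin²(5*π/6·x) and (u')² = 25*π^2/9·cos²(5*π/6·x), and each of sin², cos² integrates to L/2 = 3 over (0, 6).
∫_0^6 u² dx = 12, so ||u||_L² = 2*sqrt(3).
∫_0^6 (u')² dx = 25*π^2/3, so ||u'||_L² = 5*sqrt(3)*π/3.
Ratio ||u||_L² / ||u'||_L² = 6/(5*π).
Sharp Poincaré constant on H^1_0(0, 6) is C_P = L/π = 6/π, achieved by sin(π/6·x).
This is the k = 5 harmonic; the ratio L/(kπ) is strictly less than C_P = L/π, consistent with the sharp inequality ||u||_L² ≤ C_P ||u'||_L².


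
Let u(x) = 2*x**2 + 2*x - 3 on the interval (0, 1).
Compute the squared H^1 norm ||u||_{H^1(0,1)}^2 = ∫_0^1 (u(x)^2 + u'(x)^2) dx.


||u||_{H^1}^2 = 307/15

The H^1 norm (squared) on an interval (0, L) is
  ||u||_{H^1}^2 = ∫_0^L u(x)^2 dx + ∫_0^L u'(x)^2 dx.
Compute u'(x) = 4*x + 2.
Then u(x)^2 = 4*x**4 + 8*x**3 - 8*x**2 - 12*x + 9 and u'(x)^2 = 16*x**2 + 16*x + 4.
Integrate each monomial from 0 to 1 using ∫_0^1 c·x^n dx = c·1^(n+1)/(n+1):
  ∫_0^1 u(x)^2 dx = ∫_0^1 (4*x^4 + 8*x^3 - 8*x^2 - 12*x + 9) dx. Term by term:
    ∫_0^1 4*x^4 dx = 4/5;  ∫_0^1 8*x^3 dx = 2;  ∫_0^1 -8*x^2 dx = -8/3;
    ∫_0^1 -12*x dx = -6;  ∫_0^1 9 dx = 9.
  Sum: 4/5 + 2 − 8/3 − 6 + 9 = 47/15.
  ∫_0^1 u'(x)^2 dx = ∫_0^1 (16*x^2 + 16*x + 4) dx. Term by term:
    ∫_0^1 16*x^2 dx = 16/3;  ∫_0^1 16*x dx = 8;  ∫_0^1 4 dx = 4.
  Sum: 16/3 + 8 + 4 = 52/3.
Adding: ||u||_{H^1}^2 = 47/15 + 52/3 = 307/15.


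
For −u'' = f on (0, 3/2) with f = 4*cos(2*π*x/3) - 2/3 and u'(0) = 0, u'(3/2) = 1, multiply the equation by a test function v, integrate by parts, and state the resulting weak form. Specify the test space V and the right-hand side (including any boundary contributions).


V = H^1(0, 3/2) (v unrestricted at boundary; u is determined up to an additive constant); weak form: ∫_0^3/2 u'v' dx = ∫_0^3/2 (4*cos(2*π*x/3) - 2/3) v dx + v(3/2) for all v ∈ V.

Multiply both sides by a test function v and integrate from 0 to 3/2:
  ∫_0^3/2 −u''(x) v(x) dx = ∫_0^3/2 f(x) v(x) dx.
Integrate the LHS by parts once:
  ∫_0^3/2 −u'' v dx = −[u'(x) v(x)]_0^3/2 + ∫_0^3/2 u'(x) v'(x) dx.
Thus ∫_0^3/2 u'(x) v'(x) dx = ∫_0^3/2 f(x) v(x) dx + [u'(x) v(x)]_0^3/2.
Choose V so that boundary terms are either known or forced to vanish.
u has inhomogeneous Neumann u'(0) = 0, u'(3/2) = 1. [u' v]_0^3/2 = (1)·v(3/2) − (0)·v(0) = v(3/2). Take V = H^1(0, 3/2); boundary term becomes part of RHS.
Weak formulation: find u (satisfying any essential BC) such that ∫_0^3/2 u'(x) v'(x) dx = ∫_0^3/2 f v dx + v(3/2) for all v ∈ V (Neumann data are natural BCs: they enter the RHS as boundary terms).
Substituting f(x) = 4*cos(2*π*x/3) - 2/3, the right-hand side is ∫_0^3/2 (4*cos(2*π*x/3) - 2/3) v dx + v(3/2).
Compatibility check (pure Neumann): taking v ≡ 1 ∈ V gives 0 = ∫_0^3/2 f dx + (1) − (0), i.e. ∫_0^3/2 f dx must equal u'(0) − u'(3/2) = -1. Indeed ∫_0^3/2 (4*cos(2*π*x/3) - 2/3) dx = -1, so the data are compatible. The solution is then unique only up to an additive constant (fix it e.g. by requiring ∫_0^3/2 u dx = 0).


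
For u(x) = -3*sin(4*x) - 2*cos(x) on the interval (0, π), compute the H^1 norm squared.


||u||_{H^1(0,π)}^2 = 64/5 + 161*π/2

u'(x) = 2*sin(x) - 12*cos(4*x).
Expand u² and (u')² and integrate term by term on (0, π), using: for integers n ≥ 1, ∫_0^π sin²(nx) dx = ∫_0^π cos²(nx) dx = π/2; for n ≠ n', ∫_0^π sin(nx)sin(n'x) dx = ∫_0^π cos(nx)cos(n'x) dx = 0; and by product-to-sum, ∫_0^π sin(nx)cos(n'x) dx = ½∫_0^π [sin((n+n')x) + sin((n−n')x)] dx, which is 0 when n+n' is even and 2n/(n²−n'²) when n+n' is odd (it need not vanish on (0, π)).
  u² squared terms: (-3)²·∫sin(4x)² dx = 9·π/2 = 9*π/2;  (-2)²·∫cos(x)² dx = 4·π/2 = 2*π.
  u² cross terms: 2·(-3)·(-2)·∫sin(4x)·cos(x) dx = 12·(8/15) = 32/5.
  So ∫_0^π u² dx = 9*π/2 + 2*π + 32/5 = 32/5 + 13*π/2.
  (u')² squared terms: (-12)²·∫cos(4x)² dx = 144·π/2 = 72*π;  (2)²·∫sin(x)² dx = 4·π/2 = 2*π.
  (u')² cross terms: 2·(-12)·(2)·∫cos(4x)·sin(x) dx = -48·(-2/15) = 32/5.
  So ∫_0^π (u')² dx = 72*π + 2*π + 32/5 = 32/5 + 74*π.
||u||_{H^1}^2 = (32/5 + 13*π/2) + (32/5 + 74*π) = 64/5 + 161*π/2.


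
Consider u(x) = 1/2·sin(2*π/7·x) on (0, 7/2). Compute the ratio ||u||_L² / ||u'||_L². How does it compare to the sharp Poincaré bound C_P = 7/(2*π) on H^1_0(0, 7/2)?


||u||_L² / ||u'||_L² = 7/(2*π) = C_P.

u(x) = 1/2·sin(2*π/7·x), so u'(x) = π*cos(2*π*x/7)/7.
Writing u(x) = A·sin(kπx/L) with A = 1/2 and k = 1, use ∫_0^L sin²(kπx/L) dx = L/2 and ∫_0^L cos²(kπx/L) dx = L/2.
u² = 1/4·sin²(2*π/7·x) and (u')² = π^2/49·cos²(2*π/7·x), and each of sin², cos² integrates to L/2 = 7/4 over (0, 7/2).
∫_0^7/2 u² dx = 7/16, so ||u||_L² = sqrt(7)/4.
∫_0^7/2 (u')² dx = π^2/28, so ||u'||_L² = sqrt(7)*π/14.
Ratio ||u||_L² / ||u'||_L² = 7/(2*π).
Sharp Poincaré constant on H^1_0(0, 7/2) is C_P = L/π = 7/(2*π), achieved by sin(2*π/7·x).
This is the k = 1 eigenfunction (up to amplitude), so the ratio equals the sharp Poincaré constant exactly.


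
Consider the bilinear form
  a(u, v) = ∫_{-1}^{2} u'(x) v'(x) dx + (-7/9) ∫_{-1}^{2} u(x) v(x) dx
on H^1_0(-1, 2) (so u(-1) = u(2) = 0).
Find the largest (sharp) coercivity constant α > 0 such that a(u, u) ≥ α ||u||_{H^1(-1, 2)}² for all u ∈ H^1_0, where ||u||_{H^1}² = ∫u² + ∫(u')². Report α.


α = (-7 + π^2)/(9 + π^2)

Coercivity of a(·,·) on H^1_0(-1, 2) means a(u, u) ≥ α ||u||_{H^1}² for every u ∈ H^1_0.
The interval has length L = 3, and Poincaré/coercivity depend only on L. Here a(u, u) = ∫(u')² + (-7/9)·∫u².
Here c = -7/9 < 0 with |c| < (π/L)² = π^2/9, so coercivity still holds. The condition a(u,u) ≥ α||u||_{H^1}² reads (1−α)∫(u')² ≥ (α−c)∫u². Any admissible α is ≤ 1 (rapidly oscillating u have ∫u²/∫(u')² → 0), and α = 1 would force 0 ≥ (1−c)∫u², impossible since c < 1; so 1−α > 0. By the sharp Poincaré inequality on H^1_0 of an interval of length L, ∫(u')² ≥ (π/L)²∫u² with equality for the first sine mode sin(π(x−x₀)/L) (x₀ the left endpoint), so the inequality holds for all u iff (1−α)(π/L)² ≥ α − c, i.e. α ≤ ((π/L)² + c)/((π/L)² + 1) = (1 + c(L/π)²)/(1 + (L/π)²). (Direct route, valid since c ≤ 0: Poincaré gives c∫u² ≥ c(L/π)²∫(u')², so a(u,u) ≥ (1 + c(L/π)²)∫(u')², while ||u||_{H^1}² ≤ (1 + (L/π)²)∫(u')²; dividing yields the same α.) With (π/L)² = π^2/9 and c = -7/9, the largest admissible constant is α = ((π/L)² + c)/((π/L)² + 1).
Simplifying, α = (-7 + π^2)/(9 + π^2).


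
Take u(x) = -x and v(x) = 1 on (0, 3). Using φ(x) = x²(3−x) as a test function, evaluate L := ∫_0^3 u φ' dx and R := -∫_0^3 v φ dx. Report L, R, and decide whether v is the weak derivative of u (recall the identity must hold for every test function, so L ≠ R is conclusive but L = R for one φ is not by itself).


LHS = 27/4, RHS = -27/4. No, v is not the weak derivative of u.

u(x) = -x, classical derivative u'(x) = -1.
φ(x) = x²(3−x), so φ'(x) = 3*x*(2 - x).
Note φ(0) = φ(3) = 0, so the boundary term u·φ vanishes.
LHS = ∫_0^3 u(x) φ'(x) dx = ∫_0^3 (3*x^3 - 6*x^2) dx. Term by term:
  ∫_0^3 3*x^3 dx = 243/4;  ∫_0^3 -6*x^2 dx = -54.
Sum: 243/4 − 54 = 27/4.
So LHS = 27/4.
∫_0^3 v(x) φ(x) dx = ∫_0^3 (-x^3 + 3*x^2) dx. Term by term:
  ∫_0^3 -x^3 dx = -81/4;  ∫_0^3 3*x^2 dx = 27.
Sum: -81/4 + 27 = 27/4.
So RHS = -∫_0^3 v(x) φ(x) dx = -27/4.
LHS − RHS = 27/2 ≠ 0, so the identity fails.
(For a valid weak derivative the identity must hold for EVERY test function, in particular this one. The failure shows v is NOT the weak derivative of u.)
Correct weak derivative would be u'(x) = -1.


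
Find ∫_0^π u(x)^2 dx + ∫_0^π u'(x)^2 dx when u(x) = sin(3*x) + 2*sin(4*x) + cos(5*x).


||u||_{H^1(0,π)}^2 = -832/9 + 52*π

u'(x) = -5*sin(5*x) + 3*cos(3*x) + 8*cos(4*x).
Expand u² and (u')² and integrate term by term on (0, π), using: for integers n ≥ 1, ∫_0^π sin²(nx) dx = ∫_0^π cos²(nx) dx = π/2; for n ≠ n', ∫_0^π sin(nx)sin(n'x) dx = ∫_0^π cos(nx)cos(n'x) dx = 0; and by product-to-sum, ∫_0^π sin(nx)cos(n'x) dx = ½∫_0^π [sin((n+n')x) + sin((n−n')x)] dx, which is 0 when n+n' is even and 2n/(n²−n'²) when n+n' is odd (it need not vanish on (0, π)).
  u² squared terms: (2)²·∫sin(4x)² dx = 4·π/2 = 2*π;  (1)²·∫cos(5x)² dx = 1·π/2 = π/2;  (1)²·∫sin(3x)² dx = 1·π/2 = π/2.
  u² cross terms: 2·(2)·(1)·∫sin(4x)·cos(5x) dx = 4·(-8/9) = -32/9;  2·(2)·(1)·∫sin(4x)·sin(3x) dx = 4·(0) = 0;  2·(1)·(1)·∫cos(5x)·sin(3x) dx = 2·(0) = 0.
  So ∫_0^π u² dx = 2*π + π/2 + π/2 − 32/9 + 0 + 0 = -32/9 + 3*π.
  (u')² squared terms: (-5)²·∫sin(5x)² dx = 25·π/2 = 25*π/2;  (3)²·∫cos(3x)² dx = 9·π/2 = 9*π/2;  (8)²·∫cos(4x)² dx = 64·π/2 = 32*π.
  (u')² cross terms: 2·(-5)·(3)·∫sin(5x)·cos(3x) dx = -30·(0) = 0;  2·(-5)·(8)·∫sin(5x)·cos(4x) dx = -80·(10/9) = -800/9;  2·(3)·(8)·∫cos(3x)·cos(4x) dx = 48·(0) = 0.
  So ∫_0^π (u')² dx = 25*π/2 + 9*π/2 + 32*π + 0 − 800/9 + 0 = -800/9 + 49*π.
||u||_{H^1}^2 = (-32/9 + 3*π) + (-800/9 + 49*π) = -832/9 + 52*π.


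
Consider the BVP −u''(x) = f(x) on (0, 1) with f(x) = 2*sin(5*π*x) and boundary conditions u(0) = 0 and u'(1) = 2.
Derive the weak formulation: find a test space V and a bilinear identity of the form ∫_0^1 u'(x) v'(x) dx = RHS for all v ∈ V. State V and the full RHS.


V = {v ∈ H^1(0, 1) : v(0) = 0} (test functions vanish at x = 0 where u is specified); weak form: ∫_0^1 u'v' dx = ∫_0^1 (2*sin(5*π*x)) v dx + 2·v(1) for all v ∈ V.

Multiply both sides by a test function v and integrate from 0 to 1:
  ∫_0^1 −u''(x) v(x) dx = ∫_0^1 f(x) v(x) dx.
Integrate the LHS by parts once:
  ∫_0^1 −u'' v dx = −[u'(x) v(x)]_0^1 + ∫_0^1 u'(x) v'(x) dx.
Thus ∫_0^1 u'(x) v'(x) dx = ∫_0^1 f(x) v(x) dx + [u'(x) v(x)]_0^1.
Choose V so that boundary terms are either known or forced to vanish.
Mixed BC: u(0) = 0 (Dirichlet) and u'(1) = 2 (Neumann). Define V = {v ∈ H^1(0, 1) : v(0) = 0}. Then [u' v]_0^1 = u'(1)·v(1) − u'(0)·0 = 2·v(1).
Weak formulation: find u (satisfying any essential BC) such that ∫_0^1 u'(x) v'(x) dx = ∫_0^1 f v dx + 2·v(1) for all v ∈ V (Dirichlet at 0 absorbed into V; Neumann datum at x = 1 contributes the boundary term).
Substituting f(x) = 2*sin(5*π*x), the right-hand side is ∫_0^1 (2*sin(5*π*x)) v dx + 2·v(1).


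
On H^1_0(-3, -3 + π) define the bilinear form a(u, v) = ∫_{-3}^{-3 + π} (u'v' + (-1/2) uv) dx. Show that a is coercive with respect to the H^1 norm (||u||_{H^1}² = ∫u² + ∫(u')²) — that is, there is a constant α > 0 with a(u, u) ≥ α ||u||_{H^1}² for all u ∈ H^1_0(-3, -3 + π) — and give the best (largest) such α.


α = 1/4

Coercivity of a(·,·) on H^1_0(-3, -3 + π) means a(u, u) ≥ α ||u||_{H^1}² for every u ∈ H^1_0.
The interval has length L = π, and Poincaré/coercivity depend only on L. Here a(u, u) = ∫(u')² + (-1/2)·∫u².
Here c = -1/2 < 0 with |c| < (π/L)² = 1, so coercivity still holds. The condition a(u,u) ≥ α||u||_{H^1}² reads (1−α)∫(u')² ≥ (α−c)∫u². Any admissible α is ≤ 1 (rapidly oscillating u have ∫u²/∫(u')² → 0), and α = 1 would force 0 ≥ (1−c)∫u², impossible since c < 1; so 1−α > 0. By the sharp Poincaré inequality on H^1_0 of an interval of length L, ∫(u')² ≥ (π/L)²∫u² with equality for the first sine mode sin(π(x−x₀)/L) (x₀ the left endpoint), so the inequality holds for all u iff (1−α)(π/L)² ≥ α − c, i.e. α ≤ ((π/L)² + c)/((π/L)² + 1) = (1 + c(L/π)²)/(1 + (L/π)²). (Direct route, valid since c ≤ 0: Poincaré gives c∫u² ≥ c(L/π)²∫(u')², so a(u,u) ≥ (1 + c(L/π)²)∫(u')², while ||u||_{H^1}² ≤ (1 + (L/π)²)∫(u')²; dividing yields the same α.) With (π/L)² = 1 and c = -1/2, the largest admissible constant is α = ((π/L)² + c)/((π/L)² + 1).
Simplifying, α = 1/4.


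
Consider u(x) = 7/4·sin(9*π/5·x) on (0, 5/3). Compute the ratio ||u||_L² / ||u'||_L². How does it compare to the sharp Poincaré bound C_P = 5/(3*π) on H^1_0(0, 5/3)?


||u||_L² / ||u'||_L² = 5/(9*π) < C_P = 5/(3*π).

u(x) = 7/4·sin(9*π/5·x), so u'(x) = 63*π*cos(9*π*x/5)/20.
Writing u(x) = A·sin(kπx/L) with A = 7/4 and k = 3, use ∫_0^L sin²(kπx/L) dx = L/2 and ∫_0^L cos²(kπx/L) dx = L/2.
u² = 49/16·sin²(9*π/5·x) and (u')² = 3969*π^2/400·cos²(9*π/5·x), and each of sin², cos² integrates to L/2 = 5/6 over (0, 5/3).
∫_0^5/3 u² dx = 245/96, so ||u||_L² = 7*sqrt(30)/24.
∫_0^5/3 (u')² dx = 1323*π^2/160, so ||u'||_L² = 21*sqrt(30)*π/40.
Ratio ||u||_L² / ||u'||_L² = 5/(9*π).
Sharp Poincaré constant on H^1_0(0, 5/3) is C_P = L/π = 5/(3*π), achieved by sin(3*π/5·x).
This is the k = 3 harmonic; the ratio L/(kπ) is strictly less than C_P = L/π, consistent with the sharp inequality ||u||_L² ≤ C_P ||u'||_L².


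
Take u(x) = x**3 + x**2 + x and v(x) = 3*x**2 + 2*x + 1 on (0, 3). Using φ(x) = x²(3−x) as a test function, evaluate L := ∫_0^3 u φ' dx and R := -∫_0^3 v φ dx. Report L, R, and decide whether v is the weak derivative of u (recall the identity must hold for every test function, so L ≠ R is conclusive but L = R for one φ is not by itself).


LHS = -2079/20, RHS = -2079/20. Yes, v = u' weakly.

u(x) = x**3 + x**2 + x, classical derivative u'(x) = 3*x**2 + 2*x + 1.
φ(x) = x²(3−x), so φ'(x) = 3*x*(2 - x).
Note φ(0) = φ(3) = 0, so the boundary term u·φ vanishes.
LHS = ∫_0^3 u(x) φ'(x) dx = ∫_0^3 (-3*x^5 + 3*x^4 + 3*x^3 + 6*x^2) dx. Term by term:
  ∫_0^3 -3*x^5 dx = -729/2;  ∫_0^3 3*x^4 dx = 729/5;  ∫_0^3 3*x^3 dx = 243/4;
  ∫_0^3 6*x^2 dx = 54.
Sum: -729/2 + 729/5 + 243/4 + 54 = -2079/20.
So LHS = -2079/20.
∫_0^3 v(x) φ(x) dx = ∫_0^3 (-3*x^5 + 7*x^4 + 5*x^3 + 3*x^2) dx. Term by term:
  ∫_0^3 -3*x^5 dx = -729/2;  ∫_0^3 7*x^4 dx = 1701/5;  ∫_0^3 5*x^3 dx = 405/4;
  ∫_0^3 3*x^2 dx = 27.
Sum: -729/2 + 1701/5 + 405/4 + 27 = 2079/20.
So RHS = -∫_0^3 v(x) φ(x) dx = -2079/20.
LHS = RHS, so the identity holds for this test φ.
Moreover u is smooth here and v(x) = u'(x) = 3*x**2 + 2*x + 1 pointwise, so the identity holds for every test function. Hence v is the weak derivative of u.


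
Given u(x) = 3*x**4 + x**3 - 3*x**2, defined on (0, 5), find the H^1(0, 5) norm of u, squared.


||u||_{H^1}^2 = 105070125/28

The H^1 norm (squared) on an interval (0, L) is
  ||u||_{H^1}^2 = ∫_0^L u(x)^2 dx + ∫_0^L u'(x)^2 dx.
Compute u'(x) = 12*x**3 + 3*x**2 - 6*x.
Then u(x)^2 = 9*x**8 + 6*x**7 - 17*x**6 - 6*x**5 + 9*x**4 and u'(x)^2 = 144*x**6 + 72*x**5 - 135*x**4 - 36*x**3 + 36*x**2.
Integrate each monomial from 0 to 5 using ∫_0^5 c·x^n dx = c·5^(n+1)/(n+1):
  ∫_0^5 u(x)^2 dx = ∫_0^5 (9*x^8 + 6*x^7 - 17*x^6 - 6*x^5 + 9*x^4) dx. Term by term:
    ∫_0^5 9*x^8 dx = 1953125;  ∫_0^5 6*x^7 dx = 1171875/4;  ∫_0^5 -17*x^6 dx = -1328125/7;
    ∫_0^5 -6*x^5 dx = -15625;  ∫_0^5 9*x^4 dx = 5625.
  Sum: 1953125 + 1171875/4 − 1328125/7 − 15625 + 5625 = 57298125/28.
  ∫_0^5 u'(x)^2 dx = ∫_0^5 (144*x^6 + 72*x^5 - 135*x^4 - 36*x^3 + 36*x^2) dx. Term by term:
    ∫_0^5 144*x^6 dx = 11250000/7;  ∫_0^5 72*x^5 dx = 187500;  ∫_0^5 -135*x^4 dx = -84375;
    ∫_0^5 -36*x^3 dx = -5625;  ∫_0^5 36*x^2 dx = 1500.
  Sum: 11250000/7 + 187500 − 84375 − 5625 + 1500 = 11943000/7.
Adding: ||u||_{H^1}^2 = 57298125/28 + 11943000/7 = 105070125/28.


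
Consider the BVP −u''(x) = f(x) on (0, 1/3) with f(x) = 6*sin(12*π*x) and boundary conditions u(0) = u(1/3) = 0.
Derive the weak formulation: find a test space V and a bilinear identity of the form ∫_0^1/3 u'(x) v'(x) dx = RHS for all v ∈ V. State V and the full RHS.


V = H^1_0(0, 1/3) (so v(0) = v(1/3) = 0); weak form: ∫_0^1/3 u'v' dx = ∫_0^1/3 (6*sin(12*π*x)) v dx for all v ∈ V.

Multiply both sides by a test function v and integrate from 0 to 1/3:
  ∫_0^1/3 −u''(x) v(x) dx = ∫_0^1/3 f(x) v(x) dx.
Integrate the LHS by parts once:
  ∫_0^1/3 −u'' v dx = −[u'(x) v(x)]_0^1/3 + ∫_0^1/3 u'(x) v'(x) dx.
Thus ∫_0^1/3 u'(x) v'(x) dx = ∫_0^1/3 f(x) v(x) dx + [u'(x) v(x)]_0^1/3.
Choose V so that boundary terms are either known or forced to vanish.
u is Dirichlet: u(0) = u(1/3) = 0. Let V = H^1_0(0, 1/3); then v(0) = v(1/3) = 0, and [u' v]_0^1/3 = 0.
Weak formulation: find u (satisfying any essential BC) such that ∫_0^1/3 u'(x) v'(x) dx = ∫_0^1/3 f v dx for all v ∈ V.
Substituting f(x) = 6*sin(12*π*x), the right-hand side is ∫_0^1/3 (6*sin(12*π*x)) v dx.


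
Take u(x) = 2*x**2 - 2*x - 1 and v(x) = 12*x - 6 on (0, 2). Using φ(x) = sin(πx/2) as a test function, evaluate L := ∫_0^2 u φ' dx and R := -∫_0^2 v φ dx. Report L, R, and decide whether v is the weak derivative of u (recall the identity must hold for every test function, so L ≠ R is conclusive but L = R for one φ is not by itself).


LHS = -8/π, RHS = -24/π. No, v is not the weak derivative of u.

u(x) = 2*x**2 - 2*x - 1, classical derivative u'(x) = 4*x - 2.
φ(x) = sin(πx/2), so φ'(x) = π*cos(π*x/2)/2.
Note φ(0) = φ(2) = 0, so the boundary term u·φ vanishes.
LHS = ∫_0^2 u(x) φ'(x) dx = ∫_0^2 (π*x^2*cos(π*x/2) - π*x*cos(π*x/2) - π*cos(π*x/2)/2) dx. Term by term:
  ∫_0^2 -π*cos(π*x/2)/2 dx = 0;  ∫_0^2 π*x^2*cos(π*x/2) dx = -16/π;  ∫_0^2 -π*x*cos(π*x/2) dx = 8/π.
Sum: 0 − 16/π + 8/π = -8/π.
So LHS = -8/π.
∫_0^2 v(x) φ(x) dx = ∫_0^2 (12*x*sin(π*x/2) - 6*sin(π*x/2)) dx. Term by term:
  ∫_0^2 -6*sin(π*x/2) dx = -24/π;  ∫_0^2 12*x*sin(π*x/2) dx = 48/π.
Sum: -24/π + 48/π = 24/π.
So RHS = -∫_0^2 v(x) φ(x) dx = -24/π.
LHS − RHS = 16/π ≠ 0, so the identity fails.
(For a valid weak derivative the identity must hold for EVERY test function, in particular this one. The failure shows v is NOT the weak derivative of u.)
Correct weak derivative would be u'(x) = 4*x - 2.


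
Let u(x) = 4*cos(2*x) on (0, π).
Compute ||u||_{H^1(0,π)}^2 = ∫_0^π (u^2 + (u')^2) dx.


||u||_{H^1(0,π)}^2 = 40*π

u'(x) = -8*sin(2*x).
Expand u² and (u')² and integrate term by term on (0, π), using: for integers n ≥ 1, ∫_0^π sin²(nx) dx = ∫_0^π cos²(nx) dx = π/2; for n ≠ n', ∫_0^π sin(nx)sin(n'x) dx = ∫_0^π cos(nx)cos(n'x) dx = 0; and by product-to-sum, ∫_0^π sin(nx)cos(n'x) dx = ½∫_0^π [sin((n+n')x) + sin((n−n')x)] dx, which is 0 when n+n' is even and 2n/(n²−n'²) when n+n' is odd (it need not vanish on (0, π)).
  u² squared terms: (4)²·∫cos(2x)² dx = 16·π/2 = 8*π.
  So ∫_0^π u² dx = 8*π.
  (u')² squared terms: (-8)²·∫sin(2x)² dx = 64·π/2 = 32*π.
  So ∫_0^π (u')² dx = 32*π.
||u||_{H^1}^2 = (8*π) + (32*π) = 40*π.


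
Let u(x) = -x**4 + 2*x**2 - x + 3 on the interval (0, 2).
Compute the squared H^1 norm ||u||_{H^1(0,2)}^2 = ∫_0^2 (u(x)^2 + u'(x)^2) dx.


||u||_{H^1}^2 = 52096/315

The H^1 norm (squared) on an interval (0, L) is
  ||u||_{H^1}^2 = ∫_0^L u(x)^2 dx + ∫_0^L u'(x)^2 dx.
Compute u'(x) = -4*x**3 + 4*x - 1.
Then u(x)^2 = x**8 - 4*x**6 + 2*x**5 - 2*x**4 - 4*x**3 + 13*x**2 - 6*x + 9 and u'(x)^2 = 16*x**6 - 32*x**4 + 8*x**3 + 16*x**2 - 8*x + 1.
Integrate each monomial from 0 to 2 using ∫_0^2 c·x^n dx = c·2^(n+1)/(n+1):
  ∫_0^2 u(x)^2 dx = ∫_0^2 (x^8 - 4*x^6 + 2*x^5 - 2*x^4 - 4*x^3 + 13*x^2 - 6*x + 9) dx. Term by term:
    ∫_0^2 x^8 dx = 512/9;  ∫_0^2 -4*x^6 dx = -512/7;  ∫_0^2 2*x^5 dx = 64/3;
    ∫_0^2 -2*x^4 dx = -64/5;  ∫_0^2 -4*x^3 dx = -16;  ∫_0^2 13*x^2 dx = 104/3;
    ∫_0^2 -6*x dx = -12;  ∫_0^2 9 dx = 18.
  Sum: 512/9 − 512/7 + 64/3 − 64/5 − 16 + 104/3 − 12 + 18 = 5338/315.
  ∫_0^2 u'(x)^2 dx = ∫_0^2 (16*x^6 - 32*x^4 + 8*x^3 + 16*x^2 - 8*x + 1) dx. Term by term:
    ∫_0^2 16*x^6 dx = 2048/7;  ∫_0^2 -32*x^4 dx = -1024/5;  ∫_0^2 8*x^3 dx = 32;
    ∫_0^2 16*x^2 dx = 128/3;  ∫_0^2 -8*x dx = -16;  ∫_0^2 1 dx = 2.
  Sum: 2048/7 − 1024/5 + 32 + 128/3 − 16 + 2 = 15586/105.
Adding: ||u||_{H^1}^2 = 5338/315 + 15586/105 = 52096/315.


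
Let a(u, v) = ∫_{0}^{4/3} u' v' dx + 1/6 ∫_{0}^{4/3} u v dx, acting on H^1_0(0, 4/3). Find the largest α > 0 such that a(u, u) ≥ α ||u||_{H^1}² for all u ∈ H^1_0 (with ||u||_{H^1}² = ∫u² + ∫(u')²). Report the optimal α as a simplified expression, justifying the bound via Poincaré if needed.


α = (8 + 27*π^2)/(3*(16 + 9*π^2))

Coercivity of a(·,·) on H^1_0(0, 4/3) means a(u, u) ≥ α ||u||_{H^1}² for every u ∈ H^1_0.
The interval has length L = 4/3, and Poincaré/coercivity depend only on L. Here a(u, u) = ∫(u')² + (1/6)·∫u².
Here 0 < c = 1/6 < 1. The condition a(u,u) ≥ α||u||_{H^1}² reads (1−α)∫(u')² ≥ (α−c)∫u². Any admissible α is ≤ 1 (rapidly oscillating u have ∫u²/∫(u')² → 0), and α = 1 would force 0 ≥ (1−c)∫u², impossible since c < 1; so 1−α > 0. By the sharp Poincaré inequality on H^1_0 of an interval of length L, ∫(u')² ≥ (π/L)²∫u² with equality for the first sine mode sin(π(x−x₀)/L) (x₀ the left endpoint), so the inequality holds for all u iff (1−α)(π/L)² ≥ α − c, i.e. α ≤ ((π/L)² + c)/((π/L)² + 1) = (1 + c(L/π)²)/(1 + (L/π)²). With (π/L)² = 9*π^2/16 and c = 1/6, the largest admissible constant is α = ((π/L)² + c)/((π/L)² + 1).
Simplifying, α = (8 + 27*π^2)/(3*(16 + 9*π^2)).


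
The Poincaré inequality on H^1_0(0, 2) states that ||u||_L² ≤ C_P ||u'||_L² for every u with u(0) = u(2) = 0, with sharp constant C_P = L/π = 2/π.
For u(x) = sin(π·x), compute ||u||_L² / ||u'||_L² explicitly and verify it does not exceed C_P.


||u||_L² / ||u'||_L² = 1/π < C_P = 2/π.

u(x) = sin(π·x), so u'(x) = π*cos(π*x).
Writing u(x) = A·sin(kπx/L) with A = 1 and k = 2, use ∫_0^L sin²(kπx/L) dx = L/2 and ∫_0^L cos²(kπx/L) dx = L/2.
u² = 1·sin²(π·x) and (u')² = π^2·cos²(π·x), and each of sin², cos² integrates to L/2 = 1 over (0, 2).
∫_0^2 u² dx = 1, so ||u||_L² = 1.
∫_0^2 (u')² dx = π^2, so ||u'||_L² = π.
Ratio ||u||_L² / ||u'||_L² = 1/π.
Sharp Poincaré constant on H^1_0(0, 2) is C_P = L/π = 2/π, achieved by sin(π/2·x).
This is the k = 2 harmonic; the ratio L/(kπ) is strictly less than C_P = L/π, consistent with the sharp inequality ||u||_L² ≤ C_P ||u'||_L².


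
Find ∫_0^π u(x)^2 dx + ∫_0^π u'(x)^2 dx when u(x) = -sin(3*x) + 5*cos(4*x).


||u||_{H^1(0,π)}^2 = 1020/7 + 435*π/2

u'(x) = -20*sin(4*x) - 3*cos(3*x).
Expand u² and (u')² and integrate term by term on (0, π), using: for integers n ≥ 1, ∫_0^π sin²(nx) dx = ∫_0^π cos²(nx) dx = π/2; for n ≠ n', ∫_0^π sin(nx)sin(n'x) dx = ∫_0^π cos(nx)cos(n'x) dx = 0; and by product-to-sum, ∫_0^π sin(nx)cos(n'x) dx = ½∫_0^π [sin((n+n')x) + sin((n−n')x)] dx, which is 0 when n+n' is even and 2n/(n²−n'²) when n+n' is odd (it need not vanish on (0, π)).
  u² squared terms: (-1)²·∫sin(3x)² dx = 1·π/2 = π/2;  (5)²·∫cos(4x)² dx = 25·π/2 = 25*π/2.
  u² cross terms: 2·(-1)·(5)·∫sin(3x)·cos(4x) dx = -10·(-6/7) = 60/7.
  So ∫_0^π u² dx = π/2 + 25*π/2 + 60/7 = 60/7 + 13*π.
  (u')² squared terms: (-20)²·∫sin(4x)² dx = 400·π/2 = 200*π;  (-3)²·∫cos(3x)² dx = 9·π/2 = 9*π/2.
  (u')² cross terms: 2·(-20)·(-3)·∫sin(4x)·cos(3x) dx = 120·(8/7) = 960/7.
  So ∫_0^π (u')² dx = 200*π + 9*π/2 + 960/7 = 960/7 + 409*π/2.
||u||_{H^1}^2 = (60/7 + 13*π) + (960/7 + 409*π/2) = 1020/7 + 435*π/2.


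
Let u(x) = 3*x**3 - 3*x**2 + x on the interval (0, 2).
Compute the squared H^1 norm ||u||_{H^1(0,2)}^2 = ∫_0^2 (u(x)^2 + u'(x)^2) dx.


||u||_{H^1}^2 = 26842/105

The H^1 norm (squared) on an interval (0, L) is
  ||u||_{H^1}^2 = ∫_0^L u(x)^2 dx + ∫_0^L u'(x)^2 dx.
Compute u'(x) = 9*x**2 - 6*x + 1.
Then u(x)^2 = 9*x**6 - 18*x**5 + 15*x**4 - 6*x**3 + x**2 and u'(x)^2 = 81*x**4 - 108*x**3 + 54*x**2 - 12*x + 1.
Integrate each monomial from 0 to 2 using ∫_0^2 c·x^n dx = c·2^(n+1)/(n+1):
  ∫_0^2 u(x)^2 dx = ∫_0^2 (9*x^6 - 18*x^5 + 15*x^4 - 6*x^3 + x^2) dx. Term by term:
    ∫_0^2 9*x^6 dx = 1152/7;  ∫_0^2 -18*x^5 dx = -192;  ∫_0^2 15*x^4 dx = 96;
    ∫_0^2 -6*x^3 dx = -24;  ∫_0^2 x^2 dx = 8/3.
  Sum: 1152/7 − 192 + 96 − 24 + 8/3 = 992/21.
  ∫_0^2 u'(x)^2 dx = ∫_0^2 (81*x^4 - 108*x^3 + 54*x^2 - 12*x + 1) dx. Term by term:
    ∫_0^2 81*x^4 dx = 2592/5;  ∫_0^2 -108*x^3 dx = -432;  ∫_0^2 54*x^2 dx = 144;
    ∫_0^2 -12*x dx = -24;  ∫_0^2 1 dx = 2.
  Sum: 2592/5 − 432 + 144 − 24 + 2 = 1042/5.
Adding: ||u||_{H^1}^2 = 992/21 + 1042/5 = 26842/105.


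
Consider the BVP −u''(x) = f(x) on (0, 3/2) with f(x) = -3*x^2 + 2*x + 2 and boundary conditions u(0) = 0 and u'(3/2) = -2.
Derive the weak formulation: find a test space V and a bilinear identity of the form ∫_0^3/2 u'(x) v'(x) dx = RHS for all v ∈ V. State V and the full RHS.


V = {v ∈ H^1(0, 3/2) : v(0) = 0} (test functions vanish at x = 0 where u is specified); weak form: ∫_0^3/2 u'v' dx = ∫_0^3/2 (-3*x^2 + 2*x + 2) v dx − 2·v(3/2) for all v ∈ V.

Multiply both sides by a test function v and integrate from 0 to 3/2:
  ∫_0^3/2 −u''(x) v(x) dx = ∫_0^3/2 f(x) v(x) dx.
Integrate the LHS by parts once:
  ∫_0^3/2 −u'' v dx = −[u'(x) v(x)]_0^3/2 + ∫_0^3/2 u'(x) v'(x) dx.
Thus ∫_0^3/2 u'(x) v'(x) dx = ∫_0^3/2 f(x) v(x) dx + [u'(x) v(x)]_0^3/2.
Choose V so that boundary terms are either known or forced to vanish.
Mixed BC: u(0) = 0 (Dirichlet) and u'(3/2) = -2 (Neumann). Define V = {v ∈ H^1(0, 3/2) : v(0) = 0}. Then [u' v]_0^3/2 = u'(3/2)·v(3/2) − u'(0)·0 = − 2·v(3/2).
Weak formulation: find u (satisfying any essential BC) such that ∫_0^3/2 u'(x) v'(x) dx = ∫_0^3/2 f v dx − 2·v(3/2) for all v ∈ V (Dirichlet at 0 absorbed into V; Neumann datum at x = 3/2 contributes the boundary term).
Substituting f(x) = -3*x^2 + 2*x + 2, the right-hand side is ∫_0^3/2 (-3*x^2 + 2*x + 2) v dx − 2·v(3/2).
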